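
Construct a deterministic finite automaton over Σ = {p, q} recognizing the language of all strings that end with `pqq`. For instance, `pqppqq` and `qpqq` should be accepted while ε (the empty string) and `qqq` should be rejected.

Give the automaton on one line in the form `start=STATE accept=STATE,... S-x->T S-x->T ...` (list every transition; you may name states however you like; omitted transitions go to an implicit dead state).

start=S0 accept=S3 S0-p->S1 S0-q->S0 S1-p->S1 S1-q->S2 S2-p->S1 S2-q->S3 S3-p->S1 S3-q->S0

Let each state record the length of the longest suffix of the input read so far that is also a prefix of `pqq`. S1 means the last symbol is `p`; S2 means the last 2 symbols are `pq`; S3 means the last 3 symbols are `pqq`. Accept only at S3, where the string currently ends in `pqq`.
A 4-state machine:
        p   q  
>  S0   S1  S0 
   S1   S1  S2 
   S2   S1  S3 
 * S3   S1  S0 
(> = start, * = accepting)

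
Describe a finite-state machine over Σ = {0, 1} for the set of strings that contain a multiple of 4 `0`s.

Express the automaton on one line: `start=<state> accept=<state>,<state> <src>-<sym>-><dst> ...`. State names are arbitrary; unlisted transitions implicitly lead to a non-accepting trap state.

start=q0 accept=q0 q0-0->q1 q0-1->q0 q1-0->q2 q1-1->q1 q2-0->q3 q2-1->q2 q3-0->q0 q3-1->q3

Keep the running count of `0`s modulo 4: each `0` advances along the cycle q0 → q1 → q2 → q3 → q0 while other symbols loop. Accept at q0.
A 4-state machine:
        0   1  
>* q0   q1  q0 
   q1   q2  q1 
   q2   q3  q2 
   q3   q0  q3 
(> = start, * = accepting)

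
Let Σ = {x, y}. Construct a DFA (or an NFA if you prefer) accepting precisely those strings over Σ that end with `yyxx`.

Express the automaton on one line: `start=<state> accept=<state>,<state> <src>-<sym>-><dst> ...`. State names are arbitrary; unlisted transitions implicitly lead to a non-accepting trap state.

Let each state record the length of the longest suffix of the input read so far that is also a prefix of `yyxx`. q1 means the last symbol is `y`; q2 means the last 2 symbols are `yy`; q3 means the last 3 symbols are `yyx`; q4 means the last 4 symbols are `yyxx`. Accept only at q4, where the string currently ends in `yyxx`.
        x   y  
>  q0   q0  q1 
   q1   q0  q2 
   q2   q3  q2 
   q3   q4  q1 
 * q4   q0  q1 
(> = start, * = accepting)

start=q0 accept=q4 q0-x->q0 q0-y->q1 q1-x->q0 q1-y->q2 q2-x->q3 q2-y->q2 q3-x->q4 q3-y->q1 q4-x->q0 q4-y->q1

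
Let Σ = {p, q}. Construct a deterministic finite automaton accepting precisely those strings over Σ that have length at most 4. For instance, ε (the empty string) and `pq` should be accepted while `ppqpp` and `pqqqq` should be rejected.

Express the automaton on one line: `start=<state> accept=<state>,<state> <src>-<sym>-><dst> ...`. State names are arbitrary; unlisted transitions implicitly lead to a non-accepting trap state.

Count input length up to 5: every symbol moves from S0 toward S5, which means 'more than 4' and absorbs. Accept from {S0, S1, S2, S3, S4}.
With 6 states:
        p   q  
>* S0   S1  S1 
 * S1   S2  S2 
 * S2   S3  S3 
 * S3   S4  S4 
 * S4   S5  S5 
   S5   S5  S5 
(> = start, * = accepting)

start=S0 accept=S0,S1,S2,S3,S4 S0-p->S1 S0-q->S1 S1-p->S2 S1-q->S2 S2-p->S3 S2-q->S3 S3-p->S4 S3-q->S4 S4-p->S5 S4-q->S5 S5-p->S5 S5-q->S5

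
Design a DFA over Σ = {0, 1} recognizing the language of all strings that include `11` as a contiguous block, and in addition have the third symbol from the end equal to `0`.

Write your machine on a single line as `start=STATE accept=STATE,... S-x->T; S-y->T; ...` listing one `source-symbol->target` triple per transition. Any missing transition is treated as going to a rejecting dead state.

Run two small machines in parallel and take their product. The first has 3 states tracking whether and how much of `11` has been seen; the second has 15 states tracking the last 3 symbols read. A product state is a pair (one from each), accepting exactly when both do. After merging equivalent states the machine shrinks.
12 states suffice.
          0    1  
>  q0     q1   q2 
   q1     q1   q3 
   q2     q1   q4 
   q3     q1   q5 
   q4     q6   q4 
 * q5     q6   q4 
   q6     q7   q8 
   q7     q9  q10 
   q8    q11   q5 
 * q9     q9  q10 
 * q10   q11   q5 
 * q11    q7   q8 
(> = start, * = accepting)

start=q0; accept=q5,q9,q10,q11; q0-0->q1; q0-1->q2; q1-0->q1; q1-1->q3; q2-0->q1; q2-1->q4; q3-0->q1; q3-1->q5; q4-0->q6; q4-1->q4; q5-0->q6; q5-1->q4; q6-0->q7; q6-1->q8; q7-0->q9; q7-1->q10; q8-0->q11; q8-1->q5; q9-0->q9; q9-1->q10; q10-0->q11; q10-1->q5; q11-0->q7; q11-1->q8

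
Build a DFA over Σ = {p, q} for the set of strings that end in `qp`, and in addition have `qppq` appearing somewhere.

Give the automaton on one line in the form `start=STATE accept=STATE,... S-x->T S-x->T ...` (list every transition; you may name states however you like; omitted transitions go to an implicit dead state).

start=A accept=F A-p->A A-q->B B-p->C B-q->B C-p->D C-q->B D-p->A D-q->E E-p->F E-q->E F-p->G F-q->E G-p->G G-q->E

Run two small machines in parallel and take their product. The first has 3 states tracking how much of the suffix `qp` has currently been matched; the second has 5 states tracking whether and how much of `qppq` has been seen. A product state is a pair (one from each), accepting exactly when both do.
A 7-state machine:
       p  q 
>  A   A  B 
   B   C  B 
   C   D  B 
   D   A  E 
   E   F  E 
 * F   G  E 
   G   G  E 
(> = start, * = accepting)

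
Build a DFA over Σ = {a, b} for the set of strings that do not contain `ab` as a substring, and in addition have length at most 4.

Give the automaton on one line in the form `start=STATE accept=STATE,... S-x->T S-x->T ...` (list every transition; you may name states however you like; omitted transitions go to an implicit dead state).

Handle the two conditions separately and then intersect. One (3 states) tracks partial matches of the forbidden pattern `ab`; the other (6 states) tracks the input length, saturating at 5. Each combined state is a pair, one component from each; accept when both components accept.
With 15 states:
          a    b  
>* S0     S1   S2 
 * S1     S3   S4 
 * S2     S3   S5 
 * S3     S6   S7 
   S4     S7   S7 
 * S5     S6   S8 
 * S6     S9  S10 
   S7    S10  S10 
 * S8     S9  S11 
 * S9    S12  S13 
   S10   S13  S13 
 * S11   S12  S14 
   S12   S12  S13 
   S13   S13  S13 
   S14   S12  S14 
(> = start, * = accepting)

start=S0 accept=S0,S1,S2,S3,S5,S6,S8,S9,S11 S0-a->S1 S0-b->S2 S1-a->S3 S1-b->S4 S2-a->S3 S2-b->S5 S3-a->S6 S3-b->S7 S4-a->S7 S4-b->S7 S5-a->S6 S5-b->S8 S6-a->S9 S6-b->S10 S7-a->S10 S7-b->S10 S8-a->S9 S8-b->S11 S9-a->S12 S9-b->S13 S10-a->S13 S10-b->S13 S11-a->S12 S11-b->S14 S12-a->S12 S12-b->S13 S13-a->S13 S13-b->S13 S14-a->S12 S14-b->S14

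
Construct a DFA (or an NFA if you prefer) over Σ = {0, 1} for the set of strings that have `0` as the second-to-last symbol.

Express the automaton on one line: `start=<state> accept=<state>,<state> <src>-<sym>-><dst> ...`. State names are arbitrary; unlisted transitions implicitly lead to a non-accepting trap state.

start=s0 accept=s3,s4 s0-0->s1 s0-1->s2 s1-0->s3 s1-1->s4 s2-0->s5 s2-1->s6 s3-0->s3 s3-1->s4 s4-0->s5 s4-1->s6 s5-0->s3 s5-1->s4 s6-0->s5 s6-1->s6

A DFA must remember the last 2 symbols (since which symbol is second-to-last isn't known until the input ends). Use one state per possible window of the last ≤2 symbols; accept from those whose window starts with `0`.
7 states suffice.
        0   1  
>  s0   s1  s2 
   s1   s3  s4 
   s2   s5  s6 
 * s3   s3  s4 
 * s4   s5  s6 
   s5   s3  s4 
   s6   s5  s6 
(> = start, * = accepting)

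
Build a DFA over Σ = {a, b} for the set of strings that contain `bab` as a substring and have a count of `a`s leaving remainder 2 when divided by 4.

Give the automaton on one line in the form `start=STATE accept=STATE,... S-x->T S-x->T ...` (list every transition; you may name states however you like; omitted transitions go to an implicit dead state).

start=q0 accept=q12 q0-a->q1 q0-b->q2 q1-a->q3 q1-b->q4 q2-a->q5 q2-b->q2 q3-a->q6 q3-b->q7 q4-a->q8 q4-b->q4 q5-a->q3 q5-b->q9 q6-a->q0 q6-b->q10 q7-a->q11 q7-b->q7 q8-a->q6 q8-b->q12 q9-a->q12 q9-b->q9 q10-a->q13 q10-b->q10 q11-a->q0 q11-b->q14 q12-a->q14 q12-b->q12 q13-a->q1 q13-b->q15 q14-a->q15 q14-b->q14 q15-a->q9 q15-b->q15

Handle the two conditions separately and then intersect. The first has 4 states tracking whether and how much of `bab` has been seen; the second has 4 states tracking the count of `a`s modulo 4. A product state is a pair (one from each), accepting exactly when both do.
With 16 states:
          a    b  
>  q0     q1   q2 
   q1     q3   q4 
   q2     q5   q2 
   q3     q6   q7 
   q4     q8   q4 
   q5     q3   q9 
   q6     q0  q10 
   q7    q11   q7 
   q8     q6  q12 
   q9    q12   q9 
   q10   q13  q10 
   q11    q0  q14 
 * q12   q14  q12 
   q13    q1  q15 
   q14   q15  q14 
   q15    q9  q15 
(> = start, * = accepting)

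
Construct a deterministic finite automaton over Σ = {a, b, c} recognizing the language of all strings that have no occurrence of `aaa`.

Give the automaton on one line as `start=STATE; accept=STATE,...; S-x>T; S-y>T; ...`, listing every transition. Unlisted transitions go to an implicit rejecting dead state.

Track partial matches of the forbidden pattern `aaa`. State S3 is a dead state reached once `aaa` has occurred; every other state accepts. S0 means no part of `aaa` is currently matched.
        a   b   c  
>* S0   S1  S0  S0 
 * S1   S2  S0  S0 
 * S2   S3  S0  S0 
   S3   S3  S3  S3 
(> = start, * = accepting)

start=S0; accept=S0,S1,S2; S0-a>S1; S0-b>S0; S0-c>S0; S1-a>S2; S1-b>S0; S1-c>S0; S2-a>S3; S2-b>S0; S2-c>S0; S3-a>S3; S3-b>S3; S3-c>S3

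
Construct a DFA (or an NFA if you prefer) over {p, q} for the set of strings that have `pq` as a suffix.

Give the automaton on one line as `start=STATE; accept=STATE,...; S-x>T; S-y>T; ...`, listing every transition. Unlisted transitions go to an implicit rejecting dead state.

Let each state record the length of the longest suffix of the input read so far that is also a prefix of `pq`. B means the last symbol is `p`; C means the last 2 symbols are `pq`. Accept only at C, where the string currently ends in `pq`.
       p  q 
>  A   B  A 
   B   B  C 
 * C   B  A 
(> = start, * = accepting)

start=A; accept=C; A-p>B; A-q>A; B-p>B; B-q>C; C-p>B; C-q>A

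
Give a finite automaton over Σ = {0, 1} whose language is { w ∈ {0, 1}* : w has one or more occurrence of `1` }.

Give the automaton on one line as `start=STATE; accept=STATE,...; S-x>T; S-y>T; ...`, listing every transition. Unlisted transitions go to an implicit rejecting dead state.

Count `1`s, saturating at 2: state A means no `1` yet, B means one `1` seen, C means more than one. Each `1` increments (capped at C); other symbols loop. Accept from {B, C}.
With 3 states:
       0  1 
>  A   A  B 
 * B   B  C 
 * C   C  C 
(> = start, * = accepting)

start=A; accept=B,C; A-0>A; A-1>B; B-0>B; B-1>C; C-0>C; C-1>C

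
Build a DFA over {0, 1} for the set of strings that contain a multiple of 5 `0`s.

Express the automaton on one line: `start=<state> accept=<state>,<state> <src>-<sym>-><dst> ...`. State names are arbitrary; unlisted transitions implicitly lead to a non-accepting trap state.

The only thing that matters is how many `0`s have appeared, reduced mod 5. Use one state per residue: q0 for 0, …, q4 for 4. Reading `0` moves to the next residue; anything else stays put. q0 is accepting.
        0   1  
>* q0   q1  q0 
   q1   q2  q1 
   q2   q3  q2 
   q3   q4  q3 
   q4   q0  q4 
(> = start, * = accepting)

start=q0 accept=q0 q0-0->q1 q0-1->q0 q1-0->q2 q1-1->q1 q2-0->q3 q2-1->q2 q3-0->q4 q3-1->q3 q4-0->q0 q4-1->q4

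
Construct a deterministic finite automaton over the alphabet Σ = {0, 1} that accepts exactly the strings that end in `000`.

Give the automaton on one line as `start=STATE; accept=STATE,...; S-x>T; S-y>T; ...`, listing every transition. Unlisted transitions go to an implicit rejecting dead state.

Remember how much of `000` the current input suffix matches. State q0 means no match yet; q1 means the last symbol is `0`; q2 means the last 2 symbols are `00`; q3 means the last 3 symbols are `000`. Only q3 accepts. On a mismatch, fall back to the longest proper suffix that is still a prefix of `000`.
4 states suffice.
        0   1  
>  q0   q1  q0 
   q1   q2  q0 
   q2   q3  q0 
 * q3   q3  q0 
(> = start, * = accepting)

start=q0; accept=q3; q0-0>q1; q0-1>q0; q1-0>q2; q1-1>q0; q2-0>q3; q2-1>q0; q3-0>q3; q3-1>q0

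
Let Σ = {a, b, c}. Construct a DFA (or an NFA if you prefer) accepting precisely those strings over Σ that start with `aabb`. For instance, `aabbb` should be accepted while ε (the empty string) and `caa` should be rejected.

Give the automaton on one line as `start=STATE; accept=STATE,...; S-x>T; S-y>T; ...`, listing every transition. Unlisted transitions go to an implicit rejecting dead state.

start=s0; accept=s4; s0-a>s1; s0-b>s5; s0-c>s5; s1-a>s2; s1-b>s5; s1-c>s5; s2-a>s5; s2-b>s3; s2-c>s5; s3-a>s5; s3-b>s4; s3-c>s5; s4-a>s4; s4-b>s4; s4-c>s4; s5-a>s5; s5-b>s5; s5-c>s5

Check the first 4 symbols one by one: s0 through s3 record how many have matched `aabb` so far; any wrong symbol goes to the dead state s5. After all 4 match we enter the accepting sink s4.
A 6-state machine:
        a   b   c  
>  s0   s1  s5  s5 
   s1   s2  s5  s5 
   s2   s5  s3  s5 
   s3   s5  s4  s5 
 * s4   s4  s4  s4 
   s5   s5  s5  s5 
(> = start, * = accepting)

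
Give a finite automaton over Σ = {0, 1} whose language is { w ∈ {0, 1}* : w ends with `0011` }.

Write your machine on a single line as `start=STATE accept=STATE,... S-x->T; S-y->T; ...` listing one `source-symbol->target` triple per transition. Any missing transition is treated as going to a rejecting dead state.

Let each state record the length of the longest suffix of the input read so far that is also a prefix of `0011`. q1 means the last symbol is `0`; q2 means the last 2 symbols are `00`; q3 means the last 3 symbols are `001`; q4 means the last 4 symbols are `0011`. Accept only at q4, where the string currently ends in `0011`.
A 5-state machine:
        0   1  
>  q0   q1  q0 
   q1   q2  q0 
   q2   q2  q3 
   q3   q1  q4 
 * q4   q1  q0 
(> = start, * = accepting)

start=q0; accept=q4; q0-0->q1; q0-1->q0; q1-0->q2; q1-1->q0; q2-0->q2; q2-1->q3; q3-0->q1; q3-1->q4; q4-0->q1; q4-1->q0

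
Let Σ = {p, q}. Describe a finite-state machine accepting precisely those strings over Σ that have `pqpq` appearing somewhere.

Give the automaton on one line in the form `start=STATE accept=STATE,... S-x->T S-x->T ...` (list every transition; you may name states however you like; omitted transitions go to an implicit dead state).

start=S0 accept=S4 S0-p->S1 S0-q->S0 S1-p->S1 S1-q->S2 S2-p->S3 S2-q->S0 S3-p->S1 S3-q->S4 S4-p->S4 S4-q->S4

Track how much of `pqpq` has been matched so far: state S0 is no progress, S4 is the absorbing accept state reached once `pqpq` has occurred. Intermediate states record partial matches; on a mismatch, fall back to the longest reusable overlap.
With 5 states:
        p   q  
>  S0   S1  S0 
   S1   S1  S2 
   S2   S3  S0 
   S3   S1  S4 
 * S4   S4  S4 
(> = start, * = accepting)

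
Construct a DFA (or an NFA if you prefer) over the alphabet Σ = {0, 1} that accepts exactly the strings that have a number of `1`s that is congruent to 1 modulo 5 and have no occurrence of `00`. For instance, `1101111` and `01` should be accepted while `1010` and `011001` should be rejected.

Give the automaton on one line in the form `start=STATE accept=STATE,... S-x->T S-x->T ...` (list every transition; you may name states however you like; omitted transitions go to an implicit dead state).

Handle the two conditions separately and then intersect. The first has 5 states tracking the count of `1`s modulo 5; the second has 3 states tracking partial matches of the forbidden pattern `00`. A product state is a pair (one from each), accepting exactly when both do. Minimizing collapses redundant product states.
11 states suffice.
       0  1 
>  A   B  C 
   B   D  C 
 * C   E  F 
   D   D  D 
 * E   D  F 
   F   G  H 
   G   D  H 
   H   I  J 
   I   D  J 
   J   K  A 
   K   D  A 
(> = start, * = accepting)

start=A accept=C,E A-0->B A-1->C B-0->D B-1->C C-0->E C-1->F D-0->D D-1->D E-0->D E-1->F F-0->G F-1->H G-0->D G-1->H H-0->I H-1->J I-0->D I-1->J J-0->K J-1->A K-0->D K-1->A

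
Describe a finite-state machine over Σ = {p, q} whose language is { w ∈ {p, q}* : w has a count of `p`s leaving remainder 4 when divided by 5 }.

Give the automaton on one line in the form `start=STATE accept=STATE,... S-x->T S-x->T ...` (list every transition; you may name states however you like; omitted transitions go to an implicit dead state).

start=s0 accept=s4 s0-p->s1 s0-q->s0 s1-p->s2 s1-q->s1 s2-p->s3 s2-q->s2 s3-p->s4 s3-q->s3 s4-p->s0 s4-q->s4

The only thing that matters is how many `p`s have appeared, reduced mod 5. Use one state per residue: s0 for 0, …, s4 for 4. Reading `p` moves to the next residue; anything else stays put. s4 is accepting.
5 states suffice.
        p   q  
>  s0   s1  s0 
   s1   s2  s1 
   s2   s3  s2 
   s3   s4  s3 
 * s4   s0  s4 
(> = start, * = accepting)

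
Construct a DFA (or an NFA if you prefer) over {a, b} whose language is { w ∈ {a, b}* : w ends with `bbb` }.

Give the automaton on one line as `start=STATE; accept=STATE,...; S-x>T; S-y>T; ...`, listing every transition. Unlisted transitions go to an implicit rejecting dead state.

start=S0; accept=S3; S0-a>S0; S0-b>S1; S1-a>S0; S1-b>S2; S2-a>S0; S2-b>S3; S3-a>S0; S3-b>S3

Let each state record the length of the longest suffix of the input read so far that is also a prefix of `bbb`. S1 means the last symbol is `b`; S2 means the last 2 symbols are `bb`; S3 means the last 3 symbols are `bbb`. Accept only at S3, where the string currently ends in `bbb`.
4 states suffice.
        a   b  
>  S0   S0  S1 
   S1   S0  S2 
   S2   S0  S3 
 * S3   S0  S3 
(> = start, * = accepting)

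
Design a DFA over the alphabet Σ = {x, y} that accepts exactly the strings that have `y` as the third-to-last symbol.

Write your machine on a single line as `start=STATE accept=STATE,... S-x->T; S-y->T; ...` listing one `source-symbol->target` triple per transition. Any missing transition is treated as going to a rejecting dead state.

start=q0; accept=q11,q12,q13,q14; q0-x->q1; q0-y->q2; q1-x->q3; q1-y->q4; q2-x->q5; q2-y->q6; q3-x->q7; q3-y->q8; q4-x->q9; q4-y->q10; q5-x->q11; q5-y->q12; q6-x->q13; q6-y->q14; q7-x->q7; q7-y->q8; q8-x->q9; q8-y->q10; q9-x->q11; q9-y->q12; q10-x->q13; q10-y->q14; q11-x->q7; q11-y->q8; q12-x->q9; q12-y->q10; q13-x->q11; q13-y->q12; q14-x->q13; q14-y->q14

Because acceptance depends on a position counted from the end, the machine has to buffer the most recent 3 symbols. Make each state the string of the last up-to-3 symbols read; on input `x` shift the window left and append `x`. Accept when the buffered window has length 3 and begins with `y`.
15 states suffice.
          x    y  
>  q0     q1   q2 
   q1     q3   q4 
   q2     q5   q6 
   q3     q7   q8 
   q4     q9  q10 
   q5    q11  q12 
   q6    q13  q14 
   q7     q7   q8 
   q8     q9  q10 
   q9    q11  q12 
   q10   q13  q14 
 * q11    q7   q8 
 * q12    q9  q10 
 * q13   q11  q12 
 * q14   q13  q14 
(> = start, * = accepting)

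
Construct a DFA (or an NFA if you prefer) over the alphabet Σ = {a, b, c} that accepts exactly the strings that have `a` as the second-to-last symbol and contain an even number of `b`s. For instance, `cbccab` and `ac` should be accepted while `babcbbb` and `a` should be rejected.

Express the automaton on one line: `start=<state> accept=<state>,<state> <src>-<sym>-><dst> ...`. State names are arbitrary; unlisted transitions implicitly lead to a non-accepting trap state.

start=q0 accept=q4,q6,q14 q0-a->q1 q0-b->q2 q0-c->q3 q1-a->q4 q1-b->q5 q1-c->q6 q2-a->q7 q2-b->q8 q2-c->q9 q3-a->q10 q3-b->q11 q3-c->q12 q4-a->q4 q4-b->q5 q4-c->q6 q5-a->q7 q5-b->q8 q5-c->q9 q6-a->q10 q6-b->q11 q6-c->q12 q7-a->q13 q7-b->q14 q7-c->q15 q8-a->q16 q8-b->q17 q8-c->q18 q9-a->q19 q9-b->q20 q9-c->q21 q10-a->q4 q10-b->q5 q10-c->q6 q11-a->q7 q11-b->q8 q11-c->q9 q12-a->q10 q12-b->q11 q12-c->q12 q13-a->q13 q13-b->q14 q13-c->q15 q14-a->q16 q14-b->q17 q14-c->q18 q15-a->q19 q15-b->q20 q15-c->q21 q16-a->q4 q16-b->q5 q16-c->q6 q17-a->q7 q17-b->q8 q17-c->q9 q18-a->q10 q18-b->q11 q18-c->q12 q19-a->q13 q19-b->q14 q19-c->q15 q20-a->q16 q20-b->q17 q20-c->q18 q21-a->q19 q21-b->q20 q21-c->q21

Handle the two conditions separately and then intersect. One (13 states) tracks the last 2 symbols read; the other (2 states) tracks the count of `b`s modulo 2. Each combined state is a pair, one component from each; accept when both components accept.
          a    b    c  
>  q0     q1   q2   q3 
   q1     q4   q5   q6 
   q2     q7   q8   q9 
   q3    q10  q11  q12 
 * q4     q4   q5   q6 
   q5     q7   q8   q9 
 * q6    q10  q11  q12 
   q7    q13  q14  q15 
   q8    q16  q17  q18 
   q9    q19  q20  q21 
   q10    q4   q5   q6 
   q11    q7   q8   q9 
   q12   q10  q11  q12 
   q13   q13  q14  q15 
 * q14   q16  q17  q18 
   q15   q19  q20  q21 
   q16    q4   q5   q6 
   q17    q7   q8   q9 
   q18   q10  q11  q12 
   q19   q13  q14  q15 
   q20   q16  q17  q18 
   q21   q19  q20  q21 
(> = start, * = accepting)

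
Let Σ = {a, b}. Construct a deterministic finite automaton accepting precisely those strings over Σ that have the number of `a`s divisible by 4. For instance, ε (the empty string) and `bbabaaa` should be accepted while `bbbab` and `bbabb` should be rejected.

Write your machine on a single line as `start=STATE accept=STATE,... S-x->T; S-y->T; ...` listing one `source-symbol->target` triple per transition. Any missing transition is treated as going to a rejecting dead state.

start=s0; accept=s0; s0-a->s1; s0-b->s0; s1-a->s2; s1-b->s1; s2-a->s3; s2-b->s2; s3-a->s0; s3-b->s3

Keep the running count of `a`s modulo 4: each `a` advances along the cycle s0 → s1 → s2 → s3 → s0 while other symbols loop. Accept at s0.
With 4 states:
        a   b  
>* s0   s1  s0 
   s1   s2  s1 
   s2   s3  s2 
   s3   s0  s3 
(> = start, * = accepting)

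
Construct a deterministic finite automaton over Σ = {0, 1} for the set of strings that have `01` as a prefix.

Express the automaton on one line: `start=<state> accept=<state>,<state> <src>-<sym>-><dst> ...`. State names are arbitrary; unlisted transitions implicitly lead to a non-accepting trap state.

start=A accept=C A-0->B A-1->D B-0->D B-1->C C-0->C C-1->C D-0->D D-1->D

Check the first 2 symbols one by one: A through B record how many have matched `01` so far; any wrong symbol goes to the dead state D. After all 2 match we enter the accepting sink C.
4 states suffice.
       0  1 
>  A   B  D 
   B   D  C 
 * C   C  C 
   D   D  D 
(> = start, * = accepting)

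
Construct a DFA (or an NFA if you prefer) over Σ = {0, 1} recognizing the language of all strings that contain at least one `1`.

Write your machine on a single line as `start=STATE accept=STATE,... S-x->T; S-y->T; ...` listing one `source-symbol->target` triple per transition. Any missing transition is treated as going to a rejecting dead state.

start=q0; accept=q1,q2; q0-0->q0; q0-1->q1; q1-0->q1; q1-1->q2; q2-0->q2; q2-1->q2

Count `1`s, saturating at 2: state q0 means no `1` yet, q1 means one `1` seen, q2 means more than one. Each `1` increments (capped at q2); other symbols loop. Accept from {q1, q2}.
A 3-state machine:
        0   1  
>  q0   q0  q1 
 * q1   q1  q2 
 * q2   q2  q2 
(> = start, * = accepting)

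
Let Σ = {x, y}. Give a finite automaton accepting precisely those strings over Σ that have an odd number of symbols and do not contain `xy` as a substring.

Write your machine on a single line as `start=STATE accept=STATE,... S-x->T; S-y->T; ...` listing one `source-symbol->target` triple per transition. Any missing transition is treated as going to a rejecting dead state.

start=s0; accept=s1,s2; s0-x->s1; s0-y->s2; s1-x->s3; s1-y->s4; s2-x->s3; s2-y->s0; s3-x->s1; s3-y->s5; s4-x->s5; s4-y->s5; s5-x->s4; s5-y->s4

Run two small machines in parallel and take their product. One (2 states) tracks the input length modulo 2; the other (3 states) tracks partial matches of the forbidden pattern `xy`. Each combined state is a pair, one component from each; accept when both components accept.
6 states suffice.
        x   y  
>  s0   s1  s2 
 * s1   s3  s4 
 * s2   s3  s0 
   s3   s1  s5 
   s4   s5  s5 
   s5   s4  s4 
(> = start, * = accepting)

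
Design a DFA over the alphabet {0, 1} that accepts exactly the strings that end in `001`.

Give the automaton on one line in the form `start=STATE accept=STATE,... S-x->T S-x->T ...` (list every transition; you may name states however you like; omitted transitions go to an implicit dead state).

Remember how much of `001` the current input suffix matches. State q0 means no match yet; q1 means the last symbol is `0`; q2 means the last 2 symbols are `00`; q3 means the last 3 symbols are `001`. Only q3 accepts. On a mismatch, fall back to the longest proper suffix that is still a prefix of `001`.
4 states suffice.
        0   1  
>  q0   q1  q0 
   q1   q2  q0 
   q2   q2  q3 
 * q3   q1  q0 
(> = start, * = accepting)

start=q0 accept=q3 q0-0->q1 q0-1->q0 q1-0->q2 q1-1->q0 q2-0->q2 q2-1->q3 q3-0->q1 q3-1->q0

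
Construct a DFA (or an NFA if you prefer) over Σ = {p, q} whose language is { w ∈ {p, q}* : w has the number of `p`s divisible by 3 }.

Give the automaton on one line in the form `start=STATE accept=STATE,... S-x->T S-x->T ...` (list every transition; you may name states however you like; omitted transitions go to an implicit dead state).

start=S0 accept=S0 S0-p->S1 S0-q->S0 S1-p->S2 S1-q->S1 S2-p->S0 S2-q->S2

The only thing that matters is how many `p`s have appeared, reduced mod 3. Use one state per residue: S0 for 0, …, S2 for 2. Reading `p` moves to the next residue; anything else stays put. S0 is accepting.
A 3-state machine:
        p   q  
>* S0   S1  S0 
   S1   S2  S1 
   S2   S0  S2 
(> = start, * = accepting)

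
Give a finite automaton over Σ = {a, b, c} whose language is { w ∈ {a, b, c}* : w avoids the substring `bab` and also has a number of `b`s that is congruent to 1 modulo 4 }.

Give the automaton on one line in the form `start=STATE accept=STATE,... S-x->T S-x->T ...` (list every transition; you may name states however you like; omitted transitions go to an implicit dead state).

Handle the two conditions separately and then intersect. One (4 states) tracks partial matches of the forbidden pattern `bab`; the other (4 states) tracks the count of `b`s modulo 4. Each combined state is a pair, one component from each; accept when both components accept. Minimizing collapses redundant product states.
13 states suffice.
          a    b    c  
>  q0     q0   q1   q0 
 * q1     q2   q3   q4 
 * q2     q4   q5   q4 
   q3     q6   q7   q8 
 * q4     q4   q3   q4 
   q5     q5   q5   q5 
   q6     q8   q5   q8 
   q7     q9  q10  q11 
   q8     q8   q7   q8 
   q9    q11   q5  q11 
   q10   q12   q1   q0 
   q11   q11  q10  q11 
   q12    q0   q5   q0 
(> = start, * = accepting)

start=q0 accept=q1,q2,q4 q0-a->q0 q0-b->q1 q0-c->q0 q1-a->q2 q1-b->q3 q1-c->q4 q2-a->q4 q2-b->q5 q2-c->q4 q3-a->q6 q3-b->q7 q3-c->q8 q4-a->q4 q4-b->q3 q4-c->q4 q5-a->q5 q5-b->q5 q5-c->q5 q6-a->q8 q6-b->q5 q6-c->q8 q7-a->q9 q7-b->q10 q7-c->q11 q8-a->q8 q8-b->q7 q8-c->q8 q9-a->q11 q9-b->q5 q9-c->q11 q10-a->q12 q10-b->q1 q10-c->q0 q11-a->q11 q11-b->q10 q11-c->q11 q12-a->q0 q12-b->q5 q12-c->q0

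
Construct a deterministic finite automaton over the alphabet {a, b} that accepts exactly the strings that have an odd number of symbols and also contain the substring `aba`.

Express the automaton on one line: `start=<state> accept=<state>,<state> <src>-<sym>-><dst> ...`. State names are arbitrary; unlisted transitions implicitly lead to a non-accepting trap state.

start=s0 accept=s6 s0-a->s1 s0-b->s2 s1-a->s3 s1-b->s4 s2-a->s3 s2-b->s0 s3-a->s1 s3-b->s5 s4-a->s6 s4-b->s2 s5-a->s7 s5-b->s0 s6-a->s7 s6-b->s7 s7-a->s6 s7-b->s6

Build one automaton per condition and run them in lockstep. One (2 states) tracks the input length modulo 2; the other (4 states) tracks whether and how much of `aba` has been seen. Each combined state is a pair, one component from each; accept when both components accept.
An 8-state machine:
        a   b  
>  s0   s1  s2 
   s1   s3  s4 
   s2   s3  s0 
   s3   s1  s5 
   s4   s6  s2 
   s5   s7  s0 
 * s6   s7  s7 
   s7   s6  s6 
(> = start, * = accepting)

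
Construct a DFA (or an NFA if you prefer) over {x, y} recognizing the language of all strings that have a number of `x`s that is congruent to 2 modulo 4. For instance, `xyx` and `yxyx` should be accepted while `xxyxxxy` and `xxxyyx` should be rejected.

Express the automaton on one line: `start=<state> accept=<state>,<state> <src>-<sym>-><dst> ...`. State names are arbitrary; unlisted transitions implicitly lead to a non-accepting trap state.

start=q0 accept=q2 q0-x->q1 q0-y->q0 q1-x->q2 q1-y->q1 q2-x->q3 q2-y->q2 q3-x->q0 q3-y->q3

Keep the running count of `x`s modulo 4: each `x` advances along the cycle q0 → q1 → q2 → q3 → q0 while other symbols loop. Accept at q2.
        x   y  
>  q0   q1  q0 
   q1   q2  q1 
 * q2   q3  q2 
   q3   q0  q3 
(> = start, * = accepting)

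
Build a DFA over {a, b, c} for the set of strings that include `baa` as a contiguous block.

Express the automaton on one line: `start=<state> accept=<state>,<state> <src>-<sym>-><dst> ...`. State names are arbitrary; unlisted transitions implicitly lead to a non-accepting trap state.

States q0..q2 record the length of the longest prefix of `baa` that matches the current input suffix. Reaching q3 means `baa` has been seen, and we stay there forever. Accept from q3.
With 4 states:
        a   b   c  
>  q0   q0  q1  q0 
   q1   q2  q1  q0 
   q2   q3  q1  q0 
 * q3   q3  q3  q3 
(> = start, * = accepting)

start=q0 accept=q3 q0-a->q0 q0-b->q1 q0-c->q0 q1-a->q2 q1-b->q1 q1-c->q0 q2-a->q3 q2-b->q1 q2-c->q0 q3-a->q3 q3-b->q3 q3-c->q3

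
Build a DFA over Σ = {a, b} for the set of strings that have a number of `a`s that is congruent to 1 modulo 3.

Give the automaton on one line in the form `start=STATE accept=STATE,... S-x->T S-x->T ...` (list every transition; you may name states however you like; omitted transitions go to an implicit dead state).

start=s0 accept=s1 s0-a->s1 s0-b->s0 s1-a->s2 s1-b->s1 s2-a->s0 s2-b->s2

Keep the running count of `a`s modulo 3: each `a` advances along the cycle s0 → s1 → s2 → s0 while other symbols loop. Accept at s1.
With 3 states:
        a   b  
>  s0   s1  s0 
 * s1   s2  s1 
   s2   s0  s2 
(> = start, * = accepting)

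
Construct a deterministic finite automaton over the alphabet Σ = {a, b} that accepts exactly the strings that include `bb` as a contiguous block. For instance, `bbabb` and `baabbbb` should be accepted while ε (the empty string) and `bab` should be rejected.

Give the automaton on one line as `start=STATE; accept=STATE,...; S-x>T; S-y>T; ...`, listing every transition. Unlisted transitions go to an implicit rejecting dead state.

States q0..q1 record the length of the longest prefix of `bb` that matches the current input suffix. Reaching q2 means `bb` has been seen, and we stay there forever. Accept from q2.
With 3 states:
        a   b  
>  q0   q0  q1 
   q1   q0  q2 
 * q2   q2  q2 
(> = start, * = accepting)

start=q0; accept=q2; q0-a>q0; q0-b>q1; q1-a>q0; q1-b>q2; q2-a>q2; q2-b>q2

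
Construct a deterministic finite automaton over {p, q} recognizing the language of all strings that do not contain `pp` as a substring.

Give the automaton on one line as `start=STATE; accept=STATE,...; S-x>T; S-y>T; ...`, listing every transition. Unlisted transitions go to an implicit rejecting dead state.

start=S0; accept=S0,S1; S0-p>S1; S0-q>S0; S1-p>S2; S1-q>S0; S2-p>S2; S2-q>S2

This is the complement of 'contains `pp`'. Use the same substring-matching states — S0 through S2 holding how much of `pp` has just been matched — but flip the accepting set: everything except the trap S2 accepts.
        p   q  
>* S0   S1  S0 
 * S1   S2  S0 
   S2   S2  S2 
(> = start, * = accepting)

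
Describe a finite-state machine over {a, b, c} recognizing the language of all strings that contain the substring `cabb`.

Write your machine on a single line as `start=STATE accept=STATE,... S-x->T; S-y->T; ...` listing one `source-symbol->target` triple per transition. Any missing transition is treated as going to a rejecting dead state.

start=q0; accept=q4; q0-a->q0; q0-b->q0; q0-c->q1; q1-a->q2; q1-b->q0; q1-c->q1; q2-a->q0; q2-b->q3; q2-c->q1; q3-a->q0; q3-b->q4; q3-c->q1; q4-a->q4; q4-b->q4; q4-c->q4

Track how much of `cabb` has been matched so far: state q0 is no progress, q4 is the absorbing accept state reached once `cabb` has occurred. Intermediate states record partial matches; on a mismatch, fall back to the longest reusable overlap.
With 5 states:
        a   b   c  
>  q0   q0  q0  q1 
   q1   q2  q0  q1 
   q2   q0  q3  q1 
   q3   q0  q4  q1 
 * q4   q4  q4  q4 
(> = start, * = accepting)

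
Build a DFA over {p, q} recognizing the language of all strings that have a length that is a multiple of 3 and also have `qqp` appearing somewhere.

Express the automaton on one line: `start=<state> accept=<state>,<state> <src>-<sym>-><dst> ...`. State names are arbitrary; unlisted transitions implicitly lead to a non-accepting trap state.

start=A accept=I A-p->B A-q->C B-p->D B-q->E C-p->D C-q->F D-p->A D-q->G E-p->A E-q->H F-p->I F-q->H G-p->B G-q->J H-p->K H-q->J I-p->K I-q->K J-p->L J-q->F K-p->L K-q->L L-p->I L-q->I

Run two small machines in parallel and take their product. One (3 states) tracks the input length modulo 3; the other (4 states) tracks whether and how much of `qqp` has been seen. Each combined state is a pair, one component from each; accept when both components accept.
With 12 states:
       p  q 
>  A   B  C 
   B   D  E 
   C   D  F 
   D   A  G 
   E   A  H 
   F   I  H 
   G   B  J 
   H   K  J 
 * I   K  K 
   J   L  F 
   K   L  L 
   L   I  I 
(> = start, * = accepting)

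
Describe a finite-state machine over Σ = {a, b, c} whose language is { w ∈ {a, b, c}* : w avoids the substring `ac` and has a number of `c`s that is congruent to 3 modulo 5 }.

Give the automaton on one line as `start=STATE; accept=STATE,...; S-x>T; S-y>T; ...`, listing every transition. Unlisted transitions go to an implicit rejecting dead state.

Handle the two conditions separately and then intersect. The first has 3 states tracking partial matches of the forbidden pattern `ac`; the second has 5 states tracking the count of `c`s modulo 5. A product state is a pair (one from each), accepting exactly when both do. Minimizing collapses redundant product states.
          a    b    c  
>  s0     s1   s0   s2 
   s1     s1   s0   s3 
   s2     s4   s2   s5 
   s3     s3   s3   s3 
   s4     s4   s2   s3 
   s5     s6   s5   s7 
   s6     s6   s5   s3 
 * s7     s8   s7   s9 
 * s8     s8   s7   s3 
   s9    s10   s9   s0 
   s10   s10   s9   s3 
(> = start, * = accepting)

start=s0; accept=s7,s8; s0-a>s1; s0-b>s0; s0-c>s2; s1-a>s1; s1-b>s0; s1-c>s3; s2-a>s4; s2-b>s2; s2-c>s5; s3-a>s3; s3-b>s3; s3-c>s3; s4-a>s4; s4-b>s2; s4-c>s3; s5-a>s6; s5-b>s5; s5-c>s7; s6-a>s6; s6-b>s5; s6-c>s3; s7-a>s8; s7-b>s7; s7-c>s9; s8-a>s8; s8-b>s7; s8-c>s3; s9-a>s10; s9-b>s9; s9-c>s0; s10-a>s10; s10-b>s9; s10-c>s3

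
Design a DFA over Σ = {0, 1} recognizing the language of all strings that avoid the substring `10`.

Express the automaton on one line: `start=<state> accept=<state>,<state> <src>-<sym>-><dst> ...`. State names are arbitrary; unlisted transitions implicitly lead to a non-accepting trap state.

This is the complement of 'contains `10`'. Use the same substring-matching states — q0 through q2 holding how much of `10` has just been matched — but flip the accepting set: everything except the trap q2 accepts.
A 3-state machine:
        0   1  
>* q0   q0  q1 
 * q1   q2  q1 
   q2   q2  q2 
(> = start, * = accepting)

start=q0 accept=q0,q1 q0-0->q0 q0-1->q1 q1-0->q2 q1-1->q1 q2-0->q2 q2-1->q2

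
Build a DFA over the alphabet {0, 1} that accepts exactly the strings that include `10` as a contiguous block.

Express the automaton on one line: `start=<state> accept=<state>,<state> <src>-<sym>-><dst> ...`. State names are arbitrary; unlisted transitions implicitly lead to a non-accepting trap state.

start=q0 accept=q2 q0-0->q0 q0-1->q1 q1-0->q2 q1-1->q1 q2-0->q2 q2-1->q2

States q0..q1 record the length of the longest prefix of `10` that matches the current input suffix. Reaching q2 means `10` has been seen, and we stay there forever. Accept from q2.
With 3 states:
        0   1  
>  q0   q0  q1 
   q1   q2  q1 
 * q2   q2  q2 
(> = start, * = accepting)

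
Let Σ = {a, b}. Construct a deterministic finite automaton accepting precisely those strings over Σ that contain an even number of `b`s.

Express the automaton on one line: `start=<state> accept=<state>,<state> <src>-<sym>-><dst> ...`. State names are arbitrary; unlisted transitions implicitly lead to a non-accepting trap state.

Keep the running count of `b`s modulo 2: each `b` advances along the cycle q0 → q1 → q0 while other symbols loop. Accept at q0.
        a   b  
>* q0   q0  q1 
   q1   q1  q0 
(> = start, * = accepting)

start=q0 accept=q0 q0-a->q0 q0-b->q1 q1-a->q1 q1-b->q0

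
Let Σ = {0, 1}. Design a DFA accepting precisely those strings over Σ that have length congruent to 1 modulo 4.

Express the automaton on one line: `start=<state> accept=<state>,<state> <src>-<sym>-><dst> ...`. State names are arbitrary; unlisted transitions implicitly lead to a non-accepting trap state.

Count input length modulo 4: every symbol advances one step around the cycle A → B → C → D → A. Accept at B.
       0  1 
>  A   B  B 
 * B   C  C 
   C   D  D 
   D   A  A 
(> = start, * = accepting)

start=A accept=B A-0->B A-1->B B-0->C B-1->C C-0->D C-1->D D-0->A D-1->A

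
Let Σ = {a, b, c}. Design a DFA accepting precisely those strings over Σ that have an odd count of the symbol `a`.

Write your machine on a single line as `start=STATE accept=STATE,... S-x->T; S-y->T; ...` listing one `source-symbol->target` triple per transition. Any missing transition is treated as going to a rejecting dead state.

Keep the running count of `a`s modulo 2: each `a` advances along the cycle S0 → S1 → S0 while other symbols loop. Accept at S1.
A 2-state machine:
        a   b   c  
>  S0   S1  S0  S0 
 * S1   S0  S1  S1 
(> = start, * = accepting)

start=S0; accept=S1; S0-a->S1; S0-b->S0; S0-c->S0; S1-a->S0; S1-b->S1; S1-c->S1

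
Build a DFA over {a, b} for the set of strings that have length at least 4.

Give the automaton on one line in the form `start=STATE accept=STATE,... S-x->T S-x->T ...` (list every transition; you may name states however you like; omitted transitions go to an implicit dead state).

We only need to distinguish lengths 0, 1, …, 4, and '>4'. Chain q0 → q1 → q2 → q3 → q4 → q5 on every symbol, with q5 looping. Accepting states: {q4, q5}.
6 states suffice.
        a   b  
>  q0   q1  q1 
   q1   q2  q2 
   q2   q3  q3 
   q3   q4  q4 
 * q4   q5  q5 
 * q5   q5  q5 
(> = start, * = accepting)

start=q0 accept=q4,q5 q0-a->q1 q0-b->q1 q1-a->q2 q1-b->q2 q2-a->q3 q2-b->q3 q3-a->q4 q3-b->q4 q4-a->q5 q4-b->q5 q5-a->q5 q5-b->q5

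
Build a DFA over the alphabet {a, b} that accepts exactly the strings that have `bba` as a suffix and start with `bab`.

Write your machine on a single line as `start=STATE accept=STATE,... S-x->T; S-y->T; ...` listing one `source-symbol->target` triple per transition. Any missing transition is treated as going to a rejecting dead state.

Handle the two conditions separately and then intersect. The first has 4 states tracking how much of the suffix `bba` has currently been matched; the second has 5 states tracking whether the input so far still matches the prefix `bab`. A product state is a pair (one from each), accepting exactly when both do. Equivalent product states are then merged.
With 8 states:
        a   b  
>  s0   s1  s2 
   s1   s1  s1 
   s2   s3  s1 
   s3   s1  s4 
   s4   s5  s6 
   s5   s5  s4 
   s6   s7  s6 
 * s7   s5  s4 
(> = start, * = accepting)

start=s0; accept=s7; s0-a->s1; s0-b->s2; s1-a->s1; s1-b->s1; s2-a->s3; s2-b->s1; s3-a->s1; s3-b->s4; s4-a->s5; s4-b->s6; s5-a->s5; s5-b->s4; s6-a->s7; s6-b->s6; s7-a->s5; s7-b->s4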